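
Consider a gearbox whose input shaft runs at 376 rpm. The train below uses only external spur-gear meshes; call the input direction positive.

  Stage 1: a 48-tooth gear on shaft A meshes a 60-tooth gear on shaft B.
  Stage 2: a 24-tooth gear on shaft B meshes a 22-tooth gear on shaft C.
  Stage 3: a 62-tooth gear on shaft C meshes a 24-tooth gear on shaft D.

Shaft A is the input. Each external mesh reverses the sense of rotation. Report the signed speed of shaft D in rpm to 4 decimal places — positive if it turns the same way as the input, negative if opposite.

-847.7091 rpm (opposite to input, |ω| = 847.7091 rpm)

Stage 1 [48T→60T]: ω = 376.0000×48/60 = 300.8000 rpm, dir flips to −; running = −300.8000
Stage 2 [24T→22T]: ω = 300.8000×24/22 = 328.1455 rpm, dir flips to +; running = +328.1455
Stage 3 [62T→24T]: ω = 328.1455×62/24 = 847.7091 rpm, dir flips to −; running = −847.7091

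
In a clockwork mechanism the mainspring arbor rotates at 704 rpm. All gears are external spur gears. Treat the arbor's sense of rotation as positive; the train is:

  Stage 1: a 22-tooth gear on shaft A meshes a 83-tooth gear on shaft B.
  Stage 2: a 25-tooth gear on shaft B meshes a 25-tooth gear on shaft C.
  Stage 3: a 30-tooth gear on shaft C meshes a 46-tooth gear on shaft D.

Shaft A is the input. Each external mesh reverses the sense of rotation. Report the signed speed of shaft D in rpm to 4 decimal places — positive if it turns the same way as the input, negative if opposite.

Stage 1 [22T→83T]: ω = 704.0000×22/83 = 186.6024 rpm, dir flips to −; running = −186.6024
Stage 2 [25T→25T]: ω = 186.6024×25/25 = 186.6024 rpm, dir flips to +; running = +186.6024
Stage 3 [30T→46T]: ω = 186.6024×30/46 = 121.6972 rpm, dir flips to −; running = −121.6972

-121.6972 rpm (opposite to input, |ω| = 121.6972 rpm)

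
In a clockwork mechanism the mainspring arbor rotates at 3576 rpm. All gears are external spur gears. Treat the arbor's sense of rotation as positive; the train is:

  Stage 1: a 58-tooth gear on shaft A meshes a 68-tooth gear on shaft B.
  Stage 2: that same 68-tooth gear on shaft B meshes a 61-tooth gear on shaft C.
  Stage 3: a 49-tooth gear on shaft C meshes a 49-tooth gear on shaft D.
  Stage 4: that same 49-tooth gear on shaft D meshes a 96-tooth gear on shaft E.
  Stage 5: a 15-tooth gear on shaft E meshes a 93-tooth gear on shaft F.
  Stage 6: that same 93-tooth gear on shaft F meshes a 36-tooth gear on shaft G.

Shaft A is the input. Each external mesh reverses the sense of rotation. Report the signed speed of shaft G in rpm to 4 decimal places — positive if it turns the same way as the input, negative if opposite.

Stage 1 [58T→68T]: ω = 3576.0000×58/68 = 3050.1176 rpm, dir flips to −; running = −3050.1176
Stage 2 [68T→61T]: ω = 3050.1176×68/61 = 3400.1311 rpm, dir flips to +; running = +3400.1311
Stage 3 [49T→49T]: ω = 3400.1311×49/49 = 3400.1311 rpm, dir flips to −; running = −3400.1311
Stage 4 [49T→96T]: ω = 3400.1311×49/96 = 1735.4836 rpm, dir flips to +; running = +1735.4836
Stage 5 [15T→93T]: ω = 1735.4836×15/93 = 279.9167 rpm, dir flips to −; running = −279.9167
Stage 6 [93T→36T]: ω = 279.9167×93/36 = 723.1182 rpm, dir flips to +; running = +723.1182

+723.1182 rpm (same as input, |ω| = 723.1182 rpm)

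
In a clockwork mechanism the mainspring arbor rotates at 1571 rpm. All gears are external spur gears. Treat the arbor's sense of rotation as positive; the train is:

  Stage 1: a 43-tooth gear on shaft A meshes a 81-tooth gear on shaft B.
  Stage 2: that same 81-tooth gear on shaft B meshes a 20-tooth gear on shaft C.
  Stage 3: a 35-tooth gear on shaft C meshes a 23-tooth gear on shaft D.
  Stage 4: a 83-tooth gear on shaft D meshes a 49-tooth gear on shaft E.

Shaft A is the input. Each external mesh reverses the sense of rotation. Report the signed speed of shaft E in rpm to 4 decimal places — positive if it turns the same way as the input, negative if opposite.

+8706.3649 rpm (same as input, |ω| = 8706.3649 rpm)

Stage 1 [43T→81T]: ω = 1571.0000×43/81 = 833.9877 rpm, dir flips to −; running = −833.9877
Stage 2 [81T→20T]: ω = 833.9877×81/20 = 3377.6500 rpm, dir flips to +; running = +3377.6500
Stage 3 [35T→23T]: ω = 3377.6500×35/23 = 5139.9022 rpm, dir flips to −; running = −5139.9022
Stage 4 [83T→49T]: ω = 5139.9022×83/49 = 8706.3649 rpm, dir flips to +; running = +8706.3649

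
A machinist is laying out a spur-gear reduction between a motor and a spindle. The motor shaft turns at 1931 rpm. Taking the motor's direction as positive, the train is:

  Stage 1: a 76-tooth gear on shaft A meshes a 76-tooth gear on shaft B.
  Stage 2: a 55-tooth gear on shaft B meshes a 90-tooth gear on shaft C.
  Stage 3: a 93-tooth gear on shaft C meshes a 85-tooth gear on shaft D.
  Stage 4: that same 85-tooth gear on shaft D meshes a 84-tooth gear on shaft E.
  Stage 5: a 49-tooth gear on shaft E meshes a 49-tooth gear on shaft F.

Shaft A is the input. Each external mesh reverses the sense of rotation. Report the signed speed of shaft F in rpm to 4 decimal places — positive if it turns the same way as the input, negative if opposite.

Stage 1 [76T→76T]: ω = 1931.0000×76/76 = 1931.0000 rpm, dir flips to −; running = −1931.0000
Stage 2 [55T→90T]: ω = 1931.0000×55/90 = 1180.0556 rpm, dir flips to +; running = +1180.0556
Stage 3 [93T→85T]: ω = 1180.0556×93/85 = 1291.1196 rpm, dir flips to −; running = −1291.1196
Stage 4 [85T→84T]: ω = 1291.1196×85/84 = 1306.4901 rpm, dir flips to +; running = +1306.4901
Stage 5 [49T→49T]: ω = 1306.4901×49/49 = 1306.4901 rpm, dir flips to −; running = −1306.4901

-1306.4901 rpm (opposite to input, |ω| = 1306.4901 rpm)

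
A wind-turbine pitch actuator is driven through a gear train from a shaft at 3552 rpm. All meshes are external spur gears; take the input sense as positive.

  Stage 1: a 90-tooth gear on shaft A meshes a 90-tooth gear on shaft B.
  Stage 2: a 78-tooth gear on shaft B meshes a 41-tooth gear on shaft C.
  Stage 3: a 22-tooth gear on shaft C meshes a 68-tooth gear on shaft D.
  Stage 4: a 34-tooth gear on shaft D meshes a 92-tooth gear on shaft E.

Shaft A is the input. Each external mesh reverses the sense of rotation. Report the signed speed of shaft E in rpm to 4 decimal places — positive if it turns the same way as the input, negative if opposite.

+807.9576 rpm (same as input, |ω| = 807.9576 rpm)

Stage 1 [90T→90T]: ω = 3552.0000×90/90 = 3552.0000 rpm, dir flips to −; running = −3552.0000
Stage 2 [78T→41T]: ω = 3552.0000×78/41 = 6757.4634 rpm, dir flips to +; running = +6757.4634
Stage 3 [22T→68T]: ω = 6757.4634×22/68 = 2186.2382 rpm, dir flips to −; running = −2186.2382
Stage 4 [34T→92T]: ω = 2186.2382×34/92 = 807.9576 rpm, dir flips to +; running = +807.9576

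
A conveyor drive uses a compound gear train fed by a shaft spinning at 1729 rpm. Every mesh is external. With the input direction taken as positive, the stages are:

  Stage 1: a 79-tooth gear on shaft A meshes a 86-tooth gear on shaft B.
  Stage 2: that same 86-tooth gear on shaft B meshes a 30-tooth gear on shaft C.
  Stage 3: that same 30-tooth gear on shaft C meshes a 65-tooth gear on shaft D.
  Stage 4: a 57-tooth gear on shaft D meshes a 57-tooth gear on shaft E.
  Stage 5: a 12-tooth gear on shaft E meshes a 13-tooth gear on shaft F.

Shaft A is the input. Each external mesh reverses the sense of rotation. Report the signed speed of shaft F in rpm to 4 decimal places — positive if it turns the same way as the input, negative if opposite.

-1939.7538 rpm (opposite to input, |ω| = 1939.7538 rpm)

Stage 1 [79T→86T]: ω = 1729.0000×79/86 = 1588.2674 rpm, dir flips to −; running = −1588.2674
Stage 2 [86T→30T]: ω = 1588.2674×86/30 = 4553.0333 rpm, dir flips to +; running = +4553.0333
Stage 3 [30T→65T]: ω = 4553.0333×30/65 = 2101.4000 rpm, dir flips to −; running = −2101.4000
Stage 4 [57T→57T]: ω = 2101.4000×57/57 = 2101.4000 rpm, dir flips to +; running = +2101.4000
Stage 5 [12T→13T]: ω = 2101.4000×12/13 = 1939.7538 rpm, dir flips to −; running = −1939.7538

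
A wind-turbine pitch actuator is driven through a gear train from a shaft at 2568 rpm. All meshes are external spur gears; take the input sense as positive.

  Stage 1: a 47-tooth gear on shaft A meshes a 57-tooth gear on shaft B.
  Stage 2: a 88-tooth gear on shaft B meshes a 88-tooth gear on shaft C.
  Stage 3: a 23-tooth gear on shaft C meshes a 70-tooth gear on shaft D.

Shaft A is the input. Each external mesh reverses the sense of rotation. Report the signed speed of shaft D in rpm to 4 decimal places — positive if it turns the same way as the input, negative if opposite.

Stage 1 [47T→57T]: ω = 2568.0000×47/57 = 2117.4737 rpm, dir flips to −; running = −2117.4737
Stage 2 [88T→88T]: ω = 2117.4737×88/88 = 2117.4737 rpm, dir flips to +; running = +2117.4737
Stage 3 [23T→70T]: ω = 2117.4737×23/70 = 695.7414 rpm, dir flips to −; running = −695.7414

-695.7414 rpm (opposite to input, |ω| = 695.7414 rpm)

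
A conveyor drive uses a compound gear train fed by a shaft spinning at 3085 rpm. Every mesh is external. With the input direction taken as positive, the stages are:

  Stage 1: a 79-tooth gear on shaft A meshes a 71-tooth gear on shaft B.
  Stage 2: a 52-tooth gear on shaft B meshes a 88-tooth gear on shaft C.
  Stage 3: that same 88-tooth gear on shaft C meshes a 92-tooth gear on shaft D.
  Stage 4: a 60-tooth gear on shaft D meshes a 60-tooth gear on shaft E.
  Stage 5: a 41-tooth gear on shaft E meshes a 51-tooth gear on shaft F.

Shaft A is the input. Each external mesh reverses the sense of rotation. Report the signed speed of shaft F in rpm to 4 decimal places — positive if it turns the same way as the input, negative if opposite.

Stage 1 [79T→71T]: ω = 3085.0000×79/71 = 3432.6056 rpm, dir flips to −; running = −3432.6056
Stage 2 [52T→88T]: ω = 3432.6056×52/88 = 2028.3579 rpm, dir flips to +; running = +2028.3579
Stage 3 [88T→92T]: ω = 2028.3579×88/92 = 1940.1684 rpm, dir flips to −; running = −1940.1684
Stage 4 [60T→60T]: ω = 1940.1684×60/60 = 1940.1684 rpm, dir flips to +; running = +1940.1684
Stage 5 [41T→51T]: ω = 1940.1684×41/51 = 1559.7432 rpm, dir flips to −; running = −1559.7432

-1559.7432 rpm (opposite to input, |ω| = 1559.7432 rpm)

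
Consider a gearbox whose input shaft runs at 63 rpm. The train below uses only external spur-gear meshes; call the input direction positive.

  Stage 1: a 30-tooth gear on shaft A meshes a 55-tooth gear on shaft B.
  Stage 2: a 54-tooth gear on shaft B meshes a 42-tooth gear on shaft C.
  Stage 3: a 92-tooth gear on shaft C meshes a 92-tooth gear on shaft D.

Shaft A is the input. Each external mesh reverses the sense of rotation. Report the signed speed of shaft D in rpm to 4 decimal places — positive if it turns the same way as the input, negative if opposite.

Stage 1 [30T→55T]: ω = 63.0000×30/55 = 34.3636 rpm, dir flips to −; running = −34.3636
Stage 2 [54T→42T]: ω = 34.3636×54/42 = 44.1818 rpm, dir flips to +; running = +44.1818
Stage 3 [92T→92T]: ω = 44.1818×92/92 = 44.1818 rpm, dir flips to −; running = −44.1818

-44.1818 rpm (opposite to input, |ω| = 44.1818 rpm)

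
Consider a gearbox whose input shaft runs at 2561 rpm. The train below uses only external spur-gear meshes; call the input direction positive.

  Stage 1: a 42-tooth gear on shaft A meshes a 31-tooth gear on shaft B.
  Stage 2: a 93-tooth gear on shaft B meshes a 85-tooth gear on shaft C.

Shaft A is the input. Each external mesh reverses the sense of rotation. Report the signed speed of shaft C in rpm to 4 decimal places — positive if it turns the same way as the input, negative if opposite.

+3796.3059 rpm (same as input, |ω| = 3796.3059 rpm)

Stage 1 [42T→31T]: ω = 2561.0000×42/31 = 3469.7419 rpm, dir flips to −; running = −3469.7419
Stage 2 [93T→85T]: ω = 3469.7419×93/85 = 3796.3059 rpm, dir flips to +; running = +3796.3059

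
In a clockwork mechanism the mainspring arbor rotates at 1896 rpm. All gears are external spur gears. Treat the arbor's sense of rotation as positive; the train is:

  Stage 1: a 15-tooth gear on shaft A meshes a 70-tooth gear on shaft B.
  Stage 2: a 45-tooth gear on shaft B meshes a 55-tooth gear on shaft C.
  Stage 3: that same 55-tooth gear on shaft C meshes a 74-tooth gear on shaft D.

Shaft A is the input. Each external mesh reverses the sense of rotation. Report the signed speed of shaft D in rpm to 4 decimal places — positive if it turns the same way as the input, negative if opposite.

-247.0656 rpm (opposite to input, |ω| = 247.0656 rpm)

Stage 1 [15T→70T]: ω = 1896.0000×15/70 = 406.2857 rpm, dir flips to −; running = −406.2857
Stage 2 [45T→55T]: ω = 406.2857×45/55 = 332.4156 rpm, dir flips to +; running = +332.4156
Stage 3 [55T→74T]: ω = 332.4156×55/74 = 247.0656 rpm, dir flips to −; running = −247.0656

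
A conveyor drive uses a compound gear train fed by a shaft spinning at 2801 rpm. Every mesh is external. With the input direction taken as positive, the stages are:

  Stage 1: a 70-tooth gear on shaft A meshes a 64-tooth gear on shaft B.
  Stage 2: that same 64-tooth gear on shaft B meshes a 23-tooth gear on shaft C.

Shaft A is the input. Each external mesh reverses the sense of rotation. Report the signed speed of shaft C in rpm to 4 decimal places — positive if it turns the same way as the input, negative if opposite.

Stage 1 [70T→64T]: ω = 2801.0000×70/64 = 3063.5938 rpm, dir flips to −; running = −3063.5938
Stage 2 [64T→23T]: ω = 3063.5938×64/23 = 8524.7826 rpm, dir flips to +; running = +8524.7826

+8524.7826 rpm (same as input, |ω| = 8524.7826 rpm)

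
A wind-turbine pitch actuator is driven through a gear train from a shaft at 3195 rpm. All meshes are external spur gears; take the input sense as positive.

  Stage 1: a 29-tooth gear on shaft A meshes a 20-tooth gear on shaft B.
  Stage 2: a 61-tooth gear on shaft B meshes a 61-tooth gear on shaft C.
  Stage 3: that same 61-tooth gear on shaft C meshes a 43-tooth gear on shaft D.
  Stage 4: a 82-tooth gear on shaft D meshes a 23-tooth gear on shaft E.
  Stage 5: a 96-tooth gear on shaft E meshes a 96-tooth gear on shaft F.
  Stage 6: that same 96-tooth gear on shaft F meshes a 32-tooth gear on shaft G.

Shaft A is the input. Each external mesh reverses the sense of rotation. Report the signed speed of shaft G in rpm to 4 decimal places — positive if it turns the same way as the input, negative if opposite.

Stage 1 [29T→20T]: ω = 3195.0000×29/20 = 4632.7500 rpm, dir flips to −; running = −4632.7500
Stage 2 [61T→61T]: ω = 4632.7500×61/61 = 4632.7500 rpm, dir flips to +; running = +4632.7500
Stage 3 [61T→43T]: ω = 4632.7500×61/43 = 6572.0407 rpm, dir flips to −; running = −6572.0407
Stage 4 [82T→23T]: ω = 6572.0407×82/23 = 23430.7538 rpm, dir flips to +; running = +23430.7538
Stage 5 [96T→96T]: ω = 23430.7538×96/96 = 23430.7538 rpm, dir flips to −; running = −23430.7538
Stage 6 [96T→32T]: ω = 23430.7538×96/32 = 70292.2614 rpm, dir flips to +; running = +70292.2614

+70292.2614 rpm (same as input, |ω| = 70292.2614 rpm)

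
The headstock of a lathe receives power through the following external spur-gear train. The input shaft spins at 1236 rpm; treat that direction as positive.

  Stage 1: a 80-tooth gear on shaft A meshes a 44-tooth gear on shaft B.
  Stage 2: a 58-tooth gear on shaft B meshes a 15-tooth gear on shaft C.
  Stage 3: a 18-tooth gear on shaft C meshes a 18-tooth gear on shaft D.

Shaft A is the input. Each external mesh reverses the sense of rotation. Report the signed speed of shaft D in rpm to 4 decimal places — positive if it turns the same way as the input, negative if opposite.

Stage 1 [80T→44T]: ω = 1236.0000×80/44 = 2247.2727 rpm, dir flips to −; running = −2247.2727
Stage 2 [58T→15T]: ω = 2247.2727×58/15 = 8689.4545 rpm, dir flips to +; running = +8689.4545
Stage 3 [18T→18T]: ω = 8689.4545×18/18 = 8689.4545 rpm, dir flips to −; running = −8689.4545

-8689.4545 rpm (opposite to input, |ω| = 8689.4545 rpm)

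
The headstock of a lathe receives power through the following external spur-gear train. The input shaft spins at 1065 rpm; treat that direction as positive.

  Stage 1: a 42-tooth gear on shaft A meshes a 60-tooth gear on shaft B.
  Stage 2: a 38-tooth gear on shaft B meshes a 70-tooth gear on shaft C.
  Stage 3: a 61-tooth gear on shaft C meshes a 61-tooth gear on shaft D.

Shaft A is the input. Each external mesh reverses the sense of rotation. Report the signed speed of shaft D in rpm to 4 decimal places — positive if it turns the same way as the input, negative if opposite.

Stage 1 [42T→60T]: ω = 1065.0000×42/60 = 745.5000 rpm, dir flips to −; running = −745.5000
Stage 2 [38T→70T]: ω = 745.5000×38/70 = 404.7000 rpm, dir flips to +; running = +404.7000
Stage 3 [61T→61T]: ω = 404.7000×61/61 = 404.7000 rpm, dir flips to −; running = −404.7000

-404.7000 rpm (opposite to input, |ω| = 404.7000 rpm)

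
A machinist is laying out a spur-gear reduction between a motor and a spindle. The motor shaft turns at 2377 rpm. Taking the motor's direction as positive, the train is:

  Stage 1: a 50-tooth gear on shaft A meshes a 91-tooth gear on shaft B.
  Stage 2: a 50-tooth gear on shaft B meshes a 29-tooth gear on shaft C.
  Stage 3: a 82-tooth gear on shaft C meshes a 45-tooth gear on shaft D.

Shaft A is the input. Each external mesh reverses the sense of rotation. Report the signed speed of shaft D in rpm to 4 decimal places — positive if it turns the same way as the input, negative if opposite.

-4103.2799 rpm (opposite to input, |ω| = 4103.2799 rpm)

Stage 1 [50T→91T]: ω = 2377.0000×50/91 = 1306.0440 rpm, dir flips to −; running = −1306.0440
Stage 2 [50T→29T]: ω = 1306.0440×50/29 = 2251.7999 rpm, dir flips to +; running = +2251.7999
Stage 3 [82T→45T]: ω = 2251.7999×82/45 = 4103.2799 rpm, dir flips to −; running = −4103.2799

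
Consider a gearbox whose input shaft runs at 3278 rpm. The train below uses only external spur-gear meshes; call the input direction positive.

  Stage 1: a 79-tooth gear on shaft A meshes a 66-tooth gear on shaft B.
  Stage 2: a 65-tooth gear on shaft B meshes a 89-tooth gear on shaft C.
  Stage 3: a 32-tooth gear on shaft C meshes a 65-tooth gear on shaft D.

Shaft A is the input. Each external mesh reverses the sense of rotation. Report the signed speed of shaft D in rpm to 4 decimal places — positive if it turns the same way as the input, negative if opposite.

-1410.7566 rpm (opposite to input, |ω| = 1410.7566 rpm)

Stage 1 [79T→66T]: ω = 3278.0000×79/66 = 3923.6667 rpm, dir flips to −; running = −3923.6667
Stage 2 [65T→89T]: ω = 3923.6667×65/89 = 2865.5993 rpm, dir flips to +; running = +2865.5993
Stage 3 [32T→65T]: ω = 2865.5993×32/65 = 1410.7566 rpm, dir flips to −; running = −1410.7566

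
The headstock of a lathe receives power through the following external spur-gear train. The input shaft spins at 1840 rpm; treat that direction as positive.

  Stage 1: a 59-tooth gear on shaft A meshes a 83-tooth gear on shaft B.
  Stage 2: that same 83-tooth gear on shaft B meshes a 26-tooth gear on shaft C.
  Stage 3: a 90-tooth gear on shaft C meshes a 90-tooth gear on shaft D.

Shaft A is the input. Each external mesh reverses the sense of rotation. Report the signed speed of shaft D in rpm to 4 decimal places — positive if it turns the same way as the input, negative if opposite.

Stage 1 [59T→83T]: ω = 1840.0000×59/83 = 1307.9518 rpm, dir flips to −; running = −1307.9518
Stage 2 [83T→26T]: ω = 1307.9518×83/26 = 4175.3846 rpm, dir flips to +; running = +4175.3846
Stage 3 [90T→90T]: ω = 4175.3846×90/90 = 4175.3846 rpm, dir flips to −; running = −4175.3846

-4175.3846 rpm (opposite to input, |ω| = 4175.3846 rpm)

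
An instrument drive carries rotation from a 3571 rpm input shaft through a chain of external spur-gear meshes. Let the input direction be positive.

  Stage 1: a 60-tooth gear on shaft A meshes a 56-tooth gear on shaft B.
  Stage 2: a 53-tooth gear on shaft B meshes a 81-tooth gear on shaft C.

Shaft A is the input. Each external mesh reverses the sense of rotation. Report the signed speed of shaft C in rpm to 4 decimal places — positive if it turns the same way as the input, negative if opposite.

+2503.4788 rpm (same as input, |ω| = 2503.4788 rpm)

Stage 1 [60T→56T]: ω = 3571.0000×60/56 = 3826.0714 rpm, dir flips to −; running = −3826.0714
Stage 2 [53T→81T]: ω = 3826.0714×53/81 = 2503.4788 rpm, dir flips to +; running = +2503.4788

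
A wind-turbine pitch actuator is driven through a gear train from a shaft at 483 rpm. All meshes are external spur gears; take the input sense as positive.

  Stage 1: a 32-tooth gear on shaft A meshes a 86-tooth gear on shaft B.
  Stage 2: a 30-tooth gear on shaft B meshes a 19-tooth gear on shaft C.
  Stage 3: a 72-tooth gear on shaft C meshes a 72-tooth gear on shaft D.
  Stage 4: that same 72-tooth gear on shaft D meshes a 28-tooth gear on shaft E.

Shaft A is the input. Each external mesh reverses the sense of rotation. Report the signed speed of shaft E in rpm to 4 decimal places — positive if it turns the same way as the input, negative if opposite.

+729.6940 rpm (same as input, |ω| = 729.6940 rpm)

Stage 1 [32T→86T]: ω = 483.0000×32/86 = 179.7209 rpm, dir flips to −; running = −179.7209
Stage 2 [30T→19T]: ω = 179.7209×30/19 = 283.7699 rpm, dir flips to +; running = +283.7699
Stage 3 [72T→72T]: ω = 283.7699×72/72 = 283.7699 rpm, dir flips to −; running = −283.7699
Stage 4 [72T→28T]: ω = 283.7699×72/28 = 729.6940 rpm, dir flips to +; running = +729.6940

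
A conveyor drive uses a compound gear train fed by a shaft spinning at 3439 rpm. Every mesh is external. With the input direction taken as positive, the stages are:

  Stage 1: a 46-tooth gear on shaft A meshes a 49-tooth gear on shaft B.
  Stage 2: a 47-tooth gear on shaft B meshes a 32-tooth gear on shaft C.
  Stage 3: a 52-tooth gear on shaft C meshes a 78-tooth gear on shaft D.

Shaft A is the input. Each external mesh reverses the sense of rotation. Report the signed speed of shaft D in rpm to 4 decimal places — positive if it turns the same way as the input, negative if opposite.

-3161.1896 rpm (opposite to input, |ω| = 3161.1896 rpm)

Stage 1 [46T→49T]: ω = 3439.0000×46/49 = 3228.4490 rpm, dir flips to −; running = −3228.4490
Stage 2 [47T→32T]: ω = 3228.4490×47/32 = 4741.7844 rpm, dir flips to +; running = +4741.7844
Stage 3 [52T→78T]: ω = 4741.7844×52/78 = 3161.1896 rpm, dir flips to −; running = −3161.1896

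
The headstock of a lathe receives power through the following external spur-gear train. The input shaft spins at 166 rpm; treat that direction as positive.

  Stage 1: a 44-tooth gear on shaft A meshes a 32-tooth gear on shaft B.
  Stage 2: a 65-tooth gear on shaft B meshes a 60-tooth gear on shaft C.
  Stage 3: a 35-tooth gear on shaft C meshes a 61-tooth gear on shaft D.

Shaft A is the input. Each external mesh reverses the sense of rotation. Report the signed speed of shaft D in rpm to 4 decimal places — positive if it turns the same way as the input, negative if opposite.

-141.8767 rpm (opposite to input, |ω| = 141.8767 rpm)

Stage 1 [44T→32T]: ω = 166.0000×44/32 = 228.2500 rpm, dir flips to −; running = −228.2500
Stage 2 [65T→60T]: ω = 228.2500×65/60 = 247.2708 rpm, dir flips to +; running = +247.2708
Stage 3 [35T→61T]: ω = 247.2708×35/61 = 141.8767 rpm, dir flips to −; running = −141.8767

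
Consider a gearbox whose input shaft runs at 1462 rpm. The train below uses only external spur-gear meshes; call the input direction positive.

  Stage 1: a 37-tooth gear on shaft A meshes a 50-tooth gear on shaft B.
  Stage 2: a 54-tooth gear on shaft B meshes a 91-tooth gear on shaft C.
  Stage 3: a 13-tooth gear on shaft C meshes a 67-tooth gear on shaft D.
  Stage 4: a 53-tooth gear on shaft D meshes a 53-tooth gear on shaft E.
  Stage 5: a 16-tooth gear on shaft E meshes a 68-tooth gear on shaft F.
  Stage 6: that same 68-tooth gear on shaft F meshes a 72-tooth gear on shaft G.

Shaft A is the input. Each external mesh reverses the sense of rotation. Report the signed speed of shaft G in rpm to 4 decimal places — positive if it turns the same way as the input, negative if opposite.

+27.6814 rpm (same as input, |ω| = 27.6814 rpm)

Stage 1 [37T→50T]: ω = 1462.0000×37/50 = 1081.8800 rpm, dir flips to −; running = −1081.8800
Stage 2 [54T→91T]: ω = 1081.8800×54/91 = 641.9947 rpm, dir flips to +; running = +641.9947
Stage 3 [13T→67T]: ω = 641.9947×13/67 = 124.5661 rpm, dir flips to −; running = −124.5661
Stage 4 [53T→53T]: ω = 124.5661×53/53 = 124.5661 rpm, dir flips to +; running = +124.5661
Stage 5 [16T→68T]: ω = 124.5661×16/68 = 29.3097 rpm, dir flips to −; running = −29.3097
Stage 6 [68T→72T]: ω = 29.3097×68/72 = 27.6814 rpm, dir flips to +; running = +27.6814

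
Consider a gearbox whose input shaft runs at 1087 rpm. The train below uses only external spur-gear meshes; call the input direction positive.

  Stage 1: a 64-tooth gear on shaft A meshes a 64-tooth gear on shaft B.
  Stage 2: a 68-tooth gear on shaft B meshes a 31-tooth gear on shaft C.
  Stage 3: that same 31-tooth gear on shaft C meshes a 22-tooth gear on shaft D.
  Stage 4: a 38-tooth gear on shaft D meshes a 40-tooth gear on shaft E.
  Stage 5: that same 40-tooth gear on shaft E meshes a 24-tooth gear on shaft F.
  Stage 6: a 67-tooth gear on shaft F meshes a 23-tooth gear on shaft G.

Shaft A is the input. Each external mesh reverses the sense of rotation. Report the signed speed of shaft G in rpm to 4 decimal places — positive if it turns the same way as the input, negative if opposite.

Stage 1 [64T→64T]: ω = 1087.0000×64/64 = 1087.0000 rpm, dir flips to −; running = −1087.0000
Stage 2 [68T→31T]: ω = 1087.0000×68/31 = 2384.3871 rpm, dir flips to +; running = +2384.3871
Stage 3 [31T→22T]: ω = 2384.3871×31/22 = 3359.8182 rpm, dir flips to −; running = −3359.8182
Stage 4 [38T→40T]: ω = 3359.8182×38/40 = 3191.8273 rpm, dir flips to +; running = +3191.8273
Stage 5 [40T→24T]: ω = 3191.8273×40/24 = 5319.7121 rpm, dir flips to −; running = −5319.7121
Stage 6 [67T→23T]: ω = 5319.7121×67/23 = 15496.5527 rpm, dir flips to +; running = +15496.5527

+15496.5527 rpm (same as input, |ω| = 15496.5527 rpm)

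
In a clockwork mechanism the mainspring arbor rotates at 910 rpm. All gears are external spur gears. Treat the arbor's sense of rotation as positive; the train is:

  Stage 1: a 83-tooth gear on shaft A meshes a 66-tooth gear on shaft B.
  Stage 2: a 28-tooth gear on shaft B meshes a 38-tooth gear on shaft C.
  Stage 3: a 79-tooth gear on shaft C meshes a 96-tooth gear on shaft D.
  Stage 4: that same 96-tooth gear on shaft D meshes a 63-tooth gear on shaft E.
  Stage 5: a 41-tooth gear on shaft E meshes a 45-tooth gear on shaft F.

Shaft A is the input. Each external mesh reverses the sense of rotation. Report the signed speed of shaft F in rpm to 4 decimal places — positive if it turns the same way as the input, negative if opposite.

Stage 1 [83T→66T]: ω = 910.0000×83/66 = 1144.3939 rpm, dir flips to −; running = −1144.3939
Stage 2 [28T→38T]: ω = 1144.3939×28/38 = 843.2376 rpm, dir flips to +; running = +843.2376
Stage 3 [79T→96T]: ω = 843.2376×79/96 = 693.9143 rpm, dir flips to −; running = −693.9143
Stage 4 [96T→63T]: ω = 693.9143×96/63 = 1057.3932 rpm, dir flips to +; running = +1057.3932
Stage 5 [41T→45T]: ω = 1057.3932×41/45 = 963.4027 rpm, dir flips to −; running = −963.4027

-963.4027 rpm (opposite to input, |ω| = 963.4027 rpm)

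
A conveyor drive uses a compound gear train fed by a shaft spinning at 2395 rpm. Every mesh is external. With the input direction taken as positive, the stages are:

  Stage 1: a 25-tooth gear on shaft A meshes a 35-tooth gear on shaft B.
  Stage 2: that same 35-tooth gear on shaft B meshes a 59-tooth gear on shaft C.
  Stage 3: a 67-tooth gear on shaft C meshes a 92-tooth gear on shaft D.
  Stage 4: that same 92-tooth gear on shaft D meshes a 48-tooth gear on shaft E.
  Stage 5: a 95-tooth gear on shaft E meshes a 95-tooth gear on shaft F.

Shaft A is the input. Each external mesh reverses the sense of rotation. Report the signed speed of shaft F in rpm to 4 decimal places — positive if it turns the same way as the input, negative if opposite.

-1416.5343 rpm (opposite to input, |ω| = 1416.5343 rpm)

Stage 1 [25T→35T]: ω = 2395.0000×25/35 = 1710.7143 rpm, dir flips to −; running = −1710.7143
Stage 2 [35T→59T]: ω = 1710.7143×35/59 = 1014.8305 rpm, dir flips to +; running = +1014.8305
Stage 3 [67T→92T]: ω = 1014.8305×67/92 = 739.0613 rpm, dir flips to −; running = −739.0613
Stage 4 [92T→48T]: ω = 739.0613×92/48 = 1416.5343 rpm, dir flips to +; running = +1416.5343
Stage 5 [95T→95T]: ω = 1416.5343×95/95 = 1416.5343 rpm, dir flips to −; running = −1416.5343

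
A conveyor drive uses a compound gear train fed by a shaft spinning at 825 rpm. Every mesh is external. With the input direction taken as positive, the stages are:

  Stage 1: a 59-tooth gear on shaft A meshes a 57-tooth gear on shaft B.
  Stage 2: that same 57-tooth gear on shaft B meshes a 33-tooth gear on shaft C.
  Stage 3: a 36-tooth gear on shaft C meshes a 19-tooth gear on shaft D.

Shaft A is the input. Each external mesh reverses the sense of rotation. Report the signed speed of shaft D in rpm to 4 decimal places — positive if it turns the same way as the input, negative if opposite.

-2794.7368 rpm (opposite to input, |ω| = 2794.7368 rpm)

Stage 1 [59T→57T]: ω = 825.0000×59/57 = 853.9474 rpm, dir flips to −; running = −853.9474
Stage 2 [57T→33T]: ω = 853.9474×57/33 = 1475.0000 rpm, dir flips to +; running = +1475.0000
Stage 3 [36T→19T]: ω = 1475.0000×36/19 = 2794.7368 rpm, dir flips to −; running = −2794.7368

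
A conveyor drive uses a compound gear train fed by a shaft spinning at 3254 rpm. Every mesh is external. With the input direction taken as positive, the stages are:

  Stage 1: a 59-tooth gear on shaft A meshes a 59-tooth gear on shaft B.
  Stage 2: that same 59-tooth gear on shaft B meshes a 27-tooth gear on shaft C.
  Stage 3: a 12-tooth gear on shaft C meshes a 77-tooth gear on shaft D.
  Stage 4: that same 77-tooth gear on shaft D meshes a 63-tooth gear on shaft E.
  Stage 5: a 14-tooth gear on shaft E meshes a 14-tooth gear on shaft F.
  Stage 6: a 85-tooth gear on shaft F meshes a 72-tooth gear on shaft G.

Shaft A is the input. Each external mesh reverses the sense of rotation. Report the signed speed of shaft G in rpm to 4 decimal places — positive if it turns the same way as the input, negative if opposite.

+1598.9428 rpm (same as input, |ω| = 1598.9428 rpm)

Stage 1 [59T→59T]: ω = 3254.0000×59/59 = 3254.0000 rpm, dir flips to −; running = −3254.0000
Stage 2 [59T→27T]: ω = 3254.0000×59/27 = 7110.5926 rpm, dir flips to +; running = +7110.5926
Stage 3 [12T→77T]: ω = 7110.5926×12/77 = 1108.1443 rpm, dir flips to −; running = −1108.1443
Stage 4 [77T→63T]: ω = 1108.1443×77/63 = 1354.3986 rpm, dir flips to +; running = +1354.3986
Stage 5 [14T→14T]: ω = 1354.3986×14/14 = 1354.3986 rpm, dir flips to −; running = −1354.3986
Stage 6 [85T→72T]: ω = 1354.3986×85/72 = 1598.9428 rpm, dir flips to +; running = +1598.9428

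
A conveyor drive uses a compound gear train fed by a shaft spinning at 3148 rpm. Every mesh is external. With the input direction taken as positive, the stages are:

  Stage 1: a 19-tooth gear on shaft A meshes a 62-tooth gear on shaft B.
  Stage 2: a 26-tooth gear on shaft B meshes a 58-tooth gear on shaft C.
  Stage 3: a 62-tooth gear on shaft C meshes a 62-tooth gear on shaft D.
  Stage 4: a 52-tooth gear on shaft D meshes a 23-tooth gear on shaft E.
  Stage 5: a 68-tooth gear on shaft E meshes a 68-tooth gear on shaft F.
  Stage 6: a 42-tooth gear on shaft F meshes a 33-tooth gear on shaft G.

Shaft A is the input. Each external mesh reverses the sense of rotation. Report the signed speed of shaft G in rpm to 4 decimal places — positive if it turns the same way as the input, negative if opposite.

Stage 1 [19T→62T]: ω = 3148.0000×19/62 = 964.7097 rpm, dir flips to −; running = −964.7097
Stage 2 [26T→58T]: ω = 964.7097×26/58 = 432.4561 rpm, dir flips to +; running = +432.4561
Stage 3 [62T→62T]: ω = 432.4561×62/62 = 432.4561 rpm, dir flips to −; running = −432.4561
Stage 4 [52T→23T]: ω = 432.4561×52/23 = 977.7267 rpm, dir flips to +; running = +977.7267
Stage 5 [68T→68T]: ω = 977.7267×68/68 = 977.7267 rpm, dir flips to −; running = −977.7267
Stage 6 [42T→33T]: ω = 977.7267×42/33 = 1244.3795 rpm, dir flips to +; running = +1244.3795

+1244.3795 rpm (same as input, |ω| = 1244.3795 rpm)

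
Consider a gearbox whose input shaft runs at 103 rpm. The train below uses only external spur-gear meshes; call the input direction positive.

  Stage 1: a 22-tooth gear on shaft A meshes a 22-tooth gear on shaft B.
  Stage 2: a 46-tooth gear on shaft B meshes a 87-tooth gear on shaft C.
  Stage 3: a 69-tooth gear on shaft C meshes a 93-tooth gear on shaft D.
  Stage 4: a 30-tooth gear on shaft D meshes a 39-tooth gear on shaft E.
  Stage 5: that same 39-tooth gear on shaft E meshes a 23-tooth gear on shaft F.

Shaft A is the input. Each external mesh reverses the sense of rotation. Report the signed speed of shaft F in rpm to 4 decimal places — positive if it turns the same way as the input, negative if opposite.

-52.7030 rpm (opposite to input, |ω| = 52.7030 rpm)

Stage 1 [22T→22T]: ω = 103.0000×22/22 = 103.0000 rpm, dir flips to −; running = −103.0000
Stage 2 [46T→87T]: ω = 103.0000×46/87 = 54.4598 rpm, dir flips to +; running = +54.4598
Stage 3 [69T→93T]: ω = 54.4598×69/93 = 40.4056 rpm, dir flips to −; running = −40.4056
Stage 4 [30T→39T]: ω = 40.4056×30/39 = 31.0813 rpm, dir flips to +; running = +31.0813
Stage 5 [39T→23T]: ω = 31.0813×39/23 = 52.7030 rpm, dir flips to −; running = −52.7030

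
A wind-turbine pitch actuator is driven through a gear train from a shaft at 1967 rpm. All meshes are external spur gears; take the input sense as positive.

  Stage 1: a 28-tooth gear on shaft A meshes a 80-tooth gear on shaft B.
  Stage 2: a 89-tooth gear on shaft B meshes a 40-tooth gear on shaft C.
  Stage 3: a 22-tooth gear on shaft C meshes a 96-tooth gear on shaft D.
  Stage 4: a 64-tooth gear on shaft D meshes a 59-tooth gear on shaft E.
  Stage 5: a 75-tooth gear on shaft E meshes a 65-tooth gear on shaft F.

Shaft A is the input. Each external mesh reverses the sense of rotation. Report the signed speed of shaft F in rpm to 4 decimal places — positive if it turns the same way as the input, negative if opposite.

Stage 1 [28T→80T]: ω = 1967.0000×28/80 = 688.4500 rpm, dir flips to −; running = −688.4500
Stage 2 [89T→40T]: ω = 688.4500×89/40 = 1531.8012 rpm, dir flips to +; running = +1531.8012
Stage 3 [22T→96T]: ω = 1531.8012×22/96 = 351.0378 rpm, dir flips to −; running = −351.0378
Stage 4 [64T→59T]: ω = 351.0378×64/59 = 380.7868 rpm, dir flips to +; running = +380.7868
Stage 5 [75T→65T]: ω = 380.7868×75/65 = 439.3693 rpm, dir flips to −; running = −439.3693

-439.3693 rpm (opposite to input, |ω| = 439.3693 rpm)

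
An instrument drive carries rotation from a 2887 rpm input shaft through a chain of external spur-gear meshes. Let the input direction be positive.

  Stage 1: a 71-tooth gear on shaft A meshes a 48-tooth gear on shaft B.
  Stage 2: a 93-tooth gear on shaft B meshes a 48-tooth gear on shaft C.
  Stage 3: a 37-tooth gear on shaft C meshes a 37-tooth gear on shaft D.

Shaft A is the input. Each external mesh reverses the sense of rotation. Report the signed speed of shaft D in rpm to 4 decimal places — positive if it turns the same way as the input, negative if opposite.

-8273.8112 rpm (opposite to input, |ω| = 8273.8112 rpm)

Stage 1 [71T→48T]: ω = 2887.0000×71/48 = 4270.3542 rpm, dir flips to −; running = −4270.3542
Stage 2 [93T→48T]: ω = 4270.3542×93/48 = 8273.8112 rpm, dir flips to +; running = +8273.8112
Stage 3 [37T→37T]: ω = 8273.8112×37/37 = 8273.8112 rpm, dir flips to −; running = −8273.8112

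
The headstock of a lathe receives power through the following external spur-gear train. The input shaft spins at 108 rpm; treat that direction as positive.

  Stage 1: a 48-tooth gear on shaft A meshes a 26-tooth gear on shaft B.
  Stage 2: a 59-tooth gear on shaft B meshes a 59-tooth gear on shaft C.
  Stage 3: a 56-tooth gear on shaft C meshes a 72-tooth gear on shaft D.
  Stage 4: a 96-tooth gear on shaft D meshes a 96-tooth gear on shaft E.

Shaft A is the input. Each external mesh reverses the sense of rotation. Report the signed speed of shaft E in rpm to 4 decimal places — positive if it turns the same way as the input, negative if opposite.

+155.0769 rpm (same as input, |ω| = 155.0769 rpm)

Stage 1 [48T→26T]: ω = 108.0000×48/26 = 199.3846 rpm, dir flips to −; running = −199.3846
Stage 2 [59T→59T]: ω = 199.3846×59/59 = 199.3846 rpm, dir flips to +; running = +199.3846
Stage 3 [56T→72T]: ω = 199.3846×56/72 = 155.0769 rpm, dir flips to −; running = −155.0769
Stage 4 [96T→96T]: ω = 155.0769×96/96 = 155.0769 rpm, dir flips to +; running = +155.0769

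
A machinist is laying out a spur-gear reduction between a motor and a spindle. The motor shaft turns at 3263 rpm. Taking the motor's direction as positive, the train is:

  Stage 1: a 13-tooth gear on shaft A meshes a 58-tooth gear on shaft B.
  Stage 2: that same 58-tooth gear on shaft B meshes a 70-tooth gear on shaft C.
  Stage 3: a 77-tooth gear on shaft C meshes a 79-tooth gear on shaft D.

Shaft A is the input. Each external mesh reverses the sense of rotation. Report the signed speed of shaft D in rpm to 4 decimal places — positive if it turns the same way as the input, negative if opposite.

-590.6443 rpm (opposite to input, |ω| = 590.6443 rpm)

Stage 1 [13T→58T]: ω = 3263.0000×13/58 = 731.3621 rpm, dir flips to −; running = −731.3621
Stage 2 [58T→70T]: ω = 731.3621×58/70 = 605.9857 rpm, dir flips to +; running = +605.9857
Stage 3 [77T→79T]: ω = 605.9857×77/79 = 590.6443 rpm, dir flips to −; running = −590.6443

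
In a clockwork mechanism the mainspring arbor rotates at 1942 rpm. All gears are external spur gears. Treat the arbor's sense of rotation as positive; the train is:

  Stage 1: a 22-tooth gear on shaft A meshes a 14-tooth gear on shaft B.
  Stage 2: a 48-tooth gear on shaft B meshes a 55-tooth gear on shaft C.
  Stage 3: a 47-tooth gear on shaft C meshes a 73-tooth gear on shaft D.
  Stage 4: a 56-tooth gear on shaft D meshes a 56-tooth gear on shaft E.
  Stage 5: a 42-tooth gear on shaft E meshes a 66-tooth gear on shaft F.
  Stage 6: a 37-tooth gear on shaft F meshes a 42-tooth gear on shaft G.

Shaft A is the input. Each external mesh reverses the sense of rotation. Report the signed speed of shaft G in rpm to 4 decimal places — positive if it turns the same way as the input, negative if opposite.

Stage 1 [22T→14T]: ω = 1942.0000×22/14 = 3051.7143 rpm, dir flips to −; running = −3051.7143
Stage 2 [48T→55T]: ω = 3051.7143×48/55 = 2663.3143 rpm, dir flips to +; running = +2663.3143
Stage 3 [47T→73T]: ω = 2663.3143×47/73 = 1714.7366 rpm, dir flips to −; running = −1714.7366
Stage 4 [56T→56T]: ω = 1714.7366×56/56 = 1714.7366 rpm, dir flips to +; running = +1714.7366
Stage 5 [42T→66T]: ω = 1714.7366×42/66 = 1091.1960 rpm, dir flips to −; running = −1091.1960
Stage 6 [37T→42T]: ω = 1091.1960×37/42 = 961.2917 rpm, dir flips to +; running = +961.2917

+961.2917 rpm (same as input, |ω| = 961.2917 rpm)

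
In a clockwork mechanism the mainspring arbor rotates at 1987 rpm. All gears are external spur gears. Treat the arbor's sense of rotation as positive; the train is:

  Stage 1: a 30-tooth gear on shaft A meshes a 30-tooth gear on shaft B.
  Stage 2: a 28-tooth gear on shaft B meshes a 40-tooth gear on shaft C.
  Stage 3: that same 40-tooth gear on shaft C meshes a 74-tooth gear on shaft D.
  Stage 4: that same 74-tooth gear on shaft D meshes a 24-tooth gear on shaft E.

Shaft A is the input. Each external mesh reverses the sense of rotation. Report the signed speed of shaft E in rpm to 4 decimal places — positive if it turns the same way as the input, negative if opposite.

Stage 1 [30T→30T]: ω = 1987.0000×30/30 = 1987.0000 rpm, dir flips to −; running = −1987.0000
Stage 2 [28T→40T]: ω = 1987.0000×28/40 = 1390.9000 rpm, dir flips to +; running = +1390.9000
Stage 3 [40T→74T]: ω = 1390.9000×40/74 = 751.8378 rpm, dir flips to −; running = −751.8378
Stage 4 [74T→24T]: ω = 751.8378×74/24 = 2318.1667 rpm, dir flips to +; running = +2318.1667

+2318.1667 rpm (same as input, |ω| = 2318.1667 rpm)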